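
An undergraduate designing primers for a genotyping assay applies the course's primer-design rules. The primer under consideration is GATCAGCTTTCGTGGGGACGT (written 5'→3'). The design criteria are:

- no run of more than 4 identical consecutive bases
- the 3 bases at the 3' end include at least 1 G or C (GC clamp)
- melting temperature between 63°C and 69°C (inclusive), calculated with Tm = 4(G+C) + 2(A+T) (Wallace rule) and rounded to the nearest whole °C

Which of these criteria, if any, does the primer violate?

Meets all criteria.

Base counts: A=3, T=6, G=8, C=4 (length 21).
homopolymer run: longest run = 4 ✓
GC clamp: 3' end CGT has 2 G/C ✓
Tm: Tm = 2·9 + 4·12 = 66°C ✓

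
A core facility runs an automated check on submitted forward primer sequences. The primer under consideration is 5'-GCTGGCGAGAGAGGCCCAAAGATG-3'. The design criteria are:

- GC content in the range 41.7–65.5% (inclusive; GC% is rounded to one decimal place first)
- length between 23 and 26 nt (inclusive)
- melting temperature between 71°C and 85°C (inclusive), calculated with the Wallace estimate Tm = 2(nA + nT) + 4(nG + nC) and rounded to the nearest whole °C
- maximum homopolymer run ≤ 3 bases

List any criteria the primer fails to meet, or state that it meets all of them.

Meets all criteria.

Base counts: A=7, T=2, G=10, C=5 (length 24).
GC content: GC 15/24 = 62.5% ✓
length: length 24 ✓
Tm: Tm = 2·9 + 4·15 = 78°C ✓
homopolymer run: longest run = 3 ✓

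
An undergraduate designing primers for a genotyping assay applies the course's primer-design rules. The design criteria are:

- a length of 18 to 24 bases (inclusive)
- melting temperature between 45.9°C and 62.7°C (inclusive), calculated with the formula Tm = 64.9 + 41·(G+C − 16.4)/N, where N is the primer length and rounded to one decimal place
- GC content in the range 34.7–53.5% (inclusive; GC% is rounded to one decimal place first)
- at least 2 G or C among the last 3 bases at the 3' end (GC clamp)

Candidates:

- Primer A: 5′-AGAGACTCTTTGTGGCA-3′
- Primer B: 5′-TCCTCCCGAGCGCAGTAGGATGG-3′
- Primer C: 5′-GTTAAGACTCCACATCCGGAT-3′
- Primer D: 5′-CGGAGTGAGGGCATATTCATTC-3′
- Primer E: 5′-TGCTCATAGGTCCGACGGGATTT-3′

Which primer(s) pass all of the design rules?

Primer A (17 nt, A=4 T=5 G=5 C=3): length 17, outside 18–24 ✗; Tm = 64.9 + 41·(8 − 16.4)/17 = 44.6°C, outside 45.9–62.7°C ✗; GC 8/17 = 47.1% ✓; 3' end GCA has 2 G/C ✓ — fails.
Primer B (23 nt, A=4 T=4 G=8 C=7): length 23 ✓; Tm = 64.9 + 41·(15 − 16.4)/23 = 62.4°C ✓; GC 15/23 = 65.2%, outside 34.7–53.5% ✗; 3' end TGG has 2 G/C ✓ — fails.
Primer C (21 nt, A=6 T=5 G=4 C=6): length 21 ✓; Tm = 64.9 + 41·(10 − 16.4)/21 = 52.4°C ✓; GC 10/21 = 47.6% ✓; 3' end GAT has 1 G/C, need ≥2 ✗ — fails.
Primer D (22 nt, A=5 T=6 G=7 C=4): length 22 ✓; Tm = 64.9 + 41·(11 − 16.4)/22 = 54.8°C ✓; GC 11/22 = 50.0% ✓; 3' end TTC has 1 G/C, need ≥2 ✗ — fails.
Primer E (23 nt, A=4 T=7 G=7 C=5): length 23 ✓; Tm = 64.9 + 41·(12 − 16.4)/23 = 57.1°C ✓; GC 12/23 = 52.2% ✓; 3' end TTT has 0 G/C, need ≥2 ✗ — fails.

None of the candidates satisfy all criteria.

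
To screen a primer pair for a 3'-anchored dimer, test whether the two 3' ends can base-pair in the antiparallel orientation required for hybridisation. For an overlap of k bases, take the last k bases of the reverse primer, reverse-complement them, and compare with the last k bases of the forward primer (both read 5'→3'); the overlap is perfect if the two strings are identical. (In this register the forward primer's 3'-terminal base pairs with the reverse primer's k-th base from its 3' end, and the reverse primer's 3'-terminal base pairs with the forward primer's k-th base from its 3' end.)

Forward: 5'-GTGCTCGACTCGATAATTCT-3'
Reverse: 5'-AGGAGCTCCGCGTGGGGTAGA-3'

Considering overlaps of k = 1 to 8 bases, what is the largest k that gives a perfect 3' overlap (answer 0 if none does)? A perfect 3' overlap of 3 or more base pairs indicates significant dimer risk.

Longest perfect overlap: 3 complementary base pairs; significant dimer risk (threshold 3).

Last 8 bases (5'→3') — forward …ATAATTCT, reverse …GGGGTAGA.
Reverse complement of the reverse primer's last 8 bases: TCTACCCC; its first k bases are the reverse complement of the reverse primer's last k bases, so a perfect k-base overlap needs the forward primer's last k bases to equal them.
Comparing (forward last k vs required): k=1: T vs T ✓; k=2: CT vs TC ✗; k=3: TCT vs TCT ✓; k=4: TTCT vs TCTA ✗; k=5: ATTCT vs TCTAC ✗; k=6: AATTCT vs TCTACC ✗; k=7: TAATTCT vs TCTACCC ✗; k=8: ATAATTCT vs TCTACCCC ✗.
Perfect overlaps at k = 1, 3; the largest is 3.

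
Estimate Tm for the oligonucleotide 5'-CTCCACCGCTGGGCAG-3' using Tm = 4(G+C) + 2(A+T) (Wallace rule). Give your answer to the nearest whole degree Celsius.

56°C

Base counts: A=2, T=2, G=5, C=7 (length 16).
Tm = 2·(2+2) + 4·(5+7) = 2·4 + 4·12 = 8 + 48 = 56°C.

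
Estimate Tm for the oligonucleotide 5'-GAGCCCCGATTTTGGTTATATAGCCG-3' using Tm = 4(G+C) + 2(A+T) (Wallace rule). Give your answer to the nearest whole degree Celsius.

Base counts: A=5, T=8, G=7, C=6 (length 26).
Tm = 2·(5+8) + 4·(7+6) = 2·13 + 4·13 = 26 + 52 = 78°C.

78°C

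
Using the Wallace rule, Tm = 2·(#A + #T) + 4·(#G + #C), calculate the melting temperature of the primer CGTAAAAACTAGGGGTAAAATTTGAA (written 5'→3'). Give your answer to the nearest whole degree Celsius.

Base counts: A=12, T=6, G=6, C=2 (length 26).
Tm = 2·(12+6) + 4·(6+2) = 2·18 + 4·8 = 36 + 32 = 68°C.

68°C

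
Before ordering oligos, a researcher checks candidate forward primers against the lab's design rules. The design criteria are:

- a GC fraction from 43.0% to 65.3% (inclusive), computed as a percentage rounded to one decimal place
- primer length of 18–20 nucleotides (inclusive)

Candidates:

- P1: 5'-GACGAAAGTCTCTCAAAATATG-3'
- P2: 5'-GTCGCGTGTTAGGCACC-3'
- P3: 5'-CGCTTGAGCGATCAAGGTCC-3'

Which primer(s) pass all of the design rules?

P1 (22 nt, A=9 T=5 G=4 C=4): GC 8/22 = 36.4%, outside 43.0–65.3% ✗; length 22, outside 18–20 ✗ — fails.
P2 (17 nt, A=2 T=4 G=6 C=5): GC 11/17 = 64.7% ✓; length 17, outside 18–20 ✗ — fails.
P3 (20 nt, A=4 T=4 G=6 C=6): GC 12/20 = 60.0% ✓; length 20 ✓ — passes.

P3 only.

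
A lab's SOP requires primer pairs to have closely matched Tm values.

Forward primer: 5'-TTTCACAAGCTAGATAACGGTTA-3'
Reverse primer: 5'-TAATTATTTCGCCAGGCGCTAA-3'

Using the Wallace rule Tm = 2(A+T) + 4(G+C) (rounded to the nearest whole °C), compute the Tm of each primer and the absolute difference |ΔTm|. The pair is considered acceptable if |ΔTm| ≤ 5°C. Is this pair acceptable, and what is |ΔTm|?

|ΔTm| = 0°C; the pair is acceptable.

Forward: A=8 T=7 G=4 C=4 → Tm = 2·15 + 4·8 = 62°C.
Reverse: A=6 T=7 G=4 C=5 → Tm = 2·13 + 4·9 = 62°C.
|ΔTm| = |62 − 62| = 0°C, ≤ 5°C.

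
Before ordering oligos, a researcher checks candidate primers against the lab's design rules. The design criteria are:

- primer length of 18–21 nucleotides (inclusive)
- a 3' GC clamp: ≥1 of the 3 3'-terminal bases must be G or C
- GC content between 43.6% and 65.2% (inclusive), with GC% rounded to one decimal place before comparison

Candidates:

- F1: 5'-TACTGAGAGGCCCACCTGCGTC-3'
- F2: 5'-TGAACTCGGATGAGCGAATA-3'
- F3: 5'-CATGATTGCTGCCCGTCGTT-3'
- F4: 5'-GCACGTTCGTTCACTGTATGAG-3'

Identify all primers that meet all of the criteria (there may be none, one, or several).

F1 (22 nt, A=4 T=4 G=6 C=8): length 22, outside 18–21 ✗; 3' end GTC has 2 G/C ✓; GC 14/22 = 63.6% ✓ — fails.
F2 (20 nt, A=7 T=4 G=6 C=3): length 20 ✓; 3' end ATA has 0 G/C, need ≥1 ✗; GC 9/20 = 45.0% ✓ — fails.
F3 (20 nt, A=2 T=7 G=5 C=6): length 20 ✓; 3' end GTT has 1 G/C ✓; GC 11/20 = 55.0% ✓ — passes.
F4 (22 nt, A=4 T=7 G=6 C=5): length 22, outside 18–21 ✗; 3' end GAG has 2 G/C ✓; GC 11/22 = 50.0% ✓ — fails.

F3 only.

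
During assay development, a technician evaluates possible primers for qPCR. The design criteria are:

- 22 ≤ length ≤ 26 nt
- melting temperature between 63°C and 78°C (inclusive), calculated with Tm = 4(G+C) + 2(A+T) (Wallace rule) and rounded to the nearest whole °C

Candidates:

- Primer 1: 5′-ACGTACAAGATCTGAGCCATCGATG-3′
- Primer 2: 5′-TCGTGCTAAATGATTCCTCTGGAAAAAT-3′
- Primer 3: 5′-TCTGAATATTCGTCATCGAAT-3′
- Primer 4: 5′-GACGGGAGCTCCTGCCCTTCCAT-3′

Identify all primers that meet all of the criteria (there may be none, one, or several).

Primer 1 and Primer 4.

Primer 1 (25 nt, A=8 T=5 G=6 C=6): length 25 ✓; Tm = 2·13 + 4·12 = 74°C ✓ — passes.
Primer 2 (28 nt, A=9 T=9 G=5 C=5): length 28, outside 22–26 ✗; Tm = 2·18 + 4·10 = 76°C ✓ — fails.
Primer 3 (21 nt, A=6 T=8 G=3 C=4): length 21, outside 22–26 ✗; Tm = 2·14 + 4·7 = 56°C, outside 63–78°C ✗ — fails.
Primer 4 (23 nt, A=3 T=5 G=6 C=9): length 23 ✓; Tm = 2·8 + 4·15 = 76°C ✓ — passes.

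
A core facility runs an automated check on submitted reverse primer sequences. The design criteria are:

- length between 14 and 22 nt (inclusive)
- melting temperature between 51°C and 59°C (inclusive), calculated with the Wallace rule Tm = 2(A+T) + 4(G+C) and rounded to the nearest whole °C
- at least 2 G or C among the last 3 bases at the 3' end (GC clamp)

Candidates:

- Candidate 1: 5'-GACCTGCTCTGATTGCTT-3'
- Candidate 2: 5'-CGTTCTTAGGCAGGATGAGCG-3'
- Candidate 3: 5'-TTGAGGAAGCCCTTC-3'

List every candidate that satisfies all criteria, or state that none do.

None of the candidates satisfy all criteria.

Candidate 1 (18 nt, A=2 T=7 G=4 C=5): length 18 ✓; Tm = 2·9 + 4·9 = 54°C ✓; 3' end CTT has 1 G/C, need ≥2 ✗ — fails.
Candidate 2 (21 nt, A=4 T=5 G=8 C=4): length 21 ✓; Tm = 2·9 + 4·12 = 66°C, outside 51–59°C ✗; 3' end GCG has 3 G/C ✓ — fails.
Candidate 3 (15 nt, A=3 T=4 G=4 C=4): length 15 ✓; Tm = 2·7 + 4·8 = 46°C, outside 51–59°C ✗; 3' end TTC has 1 G/C, need ≥2 ✗ — fails.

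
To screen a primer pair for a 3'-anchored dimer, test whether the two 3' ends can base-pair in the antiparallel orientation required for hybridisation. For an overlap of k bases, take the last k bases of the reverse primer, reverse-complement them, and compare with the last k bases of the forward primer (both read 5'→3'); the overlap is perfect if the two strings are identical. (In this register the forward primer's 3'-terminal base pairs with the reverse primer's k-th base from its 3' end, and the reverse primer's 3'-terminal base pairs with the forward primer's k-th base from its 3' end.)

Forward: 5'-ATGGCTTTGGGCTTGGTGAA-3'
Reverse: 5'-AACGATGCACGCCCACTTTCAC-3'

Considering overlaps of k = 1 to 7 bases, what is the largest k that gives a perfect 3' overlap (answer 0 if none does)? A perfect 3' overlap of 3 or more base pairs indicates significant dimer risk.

Longest perfect overlap: 5 complementary base pairs; significant dimer risk (threshold 3).

Last 7 bases (5'→3') — forward …TGGTGAA, reverse …CTTTCAC.
Reverse complement of the reverse primer's last 7 bases: GTGAAAG; its first k bases are the reverse complement of the reverse primer's last k bases, so a perfect k-base overlap needs the forward primer's last k bases to equal them.
Comparing (forward last k vs required): k=1: A vs G ✗; k=2: AA vs GT ✗; k=3: GAA vs GTG ✗; k=4: TGAA vs GTGA ✗; k=5: GTGAA vs GTGAA ✓; k=6: GGTGAA vs GTGAAA ✗; k=7: TGGTGAA vs GTGAAAG ✗.
Only k = 5 is perfect, so the longest perfect 3' overlap is 5.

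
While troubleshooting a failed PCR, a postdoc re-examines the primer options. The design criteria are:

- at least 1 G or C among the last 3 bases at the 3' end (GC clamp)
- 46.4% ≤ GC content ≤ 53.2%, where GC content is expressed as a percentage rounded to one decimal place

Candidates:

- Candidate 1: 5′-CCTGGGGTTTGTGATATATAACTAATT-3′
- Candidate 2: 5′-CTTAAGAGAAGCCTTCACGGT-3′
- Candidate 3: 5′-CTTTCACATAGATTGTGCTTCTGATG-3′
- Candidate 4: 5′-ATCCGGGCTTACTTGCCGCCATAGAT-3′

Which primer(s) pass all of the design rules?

Candidate 1 (27 nt, A=7 T=11 G=6 C=3): 3' end ATT has 0 G/C, need ≥1 ✗; GC 9/27 = 33.3%, outside 46.4–53.2% ✗ — fails.
Candidate 2 (21 nt, A=6 T=5 G=5 C=5): 3' end GGT has 2 G/C ✓; GC 10/21 = 47.6% ✓ — passes.
Candidate 3 (26 nt, A=5 T=11 G=5 C=5): 3' end ATG has 1 G/C ✓; GC 10/26 = 38.5%, outside 46.4–53.2% ✗ — fails.
Candidate 4 (26 nt, A=5 T=7 G=6 C=8): 3' end GAT has 1 G/C ✓; GC 14/26 = 53.8%, outside 46.4–53.2% ✗ — fails.

Candidate 2 only.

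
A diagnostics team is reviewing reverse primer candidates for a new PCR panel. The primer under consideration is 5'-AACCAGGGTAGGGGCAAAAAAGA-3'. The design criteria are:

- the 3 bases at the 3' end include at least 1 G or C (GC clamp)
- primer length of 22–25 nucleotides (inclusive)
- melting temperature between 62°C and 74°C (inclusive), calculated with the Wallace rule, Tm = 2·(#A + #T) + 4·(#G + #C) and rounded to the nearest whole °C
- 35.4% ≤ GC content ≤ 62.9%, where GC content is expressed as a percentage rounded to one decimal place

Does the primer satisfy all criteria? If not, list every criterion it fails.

Meets all criteria.

Base counts: A=11, T=1, G=8, C=3 (length 23).
GC clamp: 3' end AGA has 1 G/C ✓
length: length 23 ✓
Tm: Tm = 2·12 + 4·11 = 68°C ✓
GC content: GC 11/23 = 47.8% ✓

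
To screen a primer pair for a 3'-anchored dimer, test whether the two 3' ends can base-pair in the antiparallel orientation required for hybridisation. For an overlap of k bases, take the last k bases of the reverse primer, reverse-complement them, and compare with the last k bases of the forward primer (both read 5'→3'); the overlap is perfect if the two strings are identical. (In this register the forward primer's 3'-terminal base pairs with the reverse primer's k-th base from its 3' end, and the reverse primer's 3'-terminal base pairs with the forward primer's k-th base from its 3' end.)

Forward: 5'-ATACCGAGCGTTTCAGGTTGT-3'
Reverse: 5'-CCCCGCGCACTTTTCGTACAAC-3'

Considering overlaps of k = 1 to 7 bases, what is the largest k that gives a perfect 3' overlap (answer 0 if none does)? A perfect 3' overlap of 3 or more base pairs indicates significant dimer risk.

Longest perfect overlap: 5 complementary base pairs; significant dimer risk (threshold 3).

Last 7 bases (5'→3') — forward …AGGTTGT, reverse …GTACAAC.
Reverse complement of the reverse primer's last 7 bases: GTTGTAC; its first k bases are the reverse complement of the reverse primer's last k bases, so a perfect k-base overlap needs the forward primer's last k bases to equal them.
Comparing (forward last k vs required): k=1: T vs G ✗; k=2: GT vs GT ✓; k=3: TGT vs GTT ✗; k=4: TTGT vs GTTG ✗; k=5: GTTGT vs GTTGT ✓; k=6: GGTTGT vs GTTGTA ✗; k=7: AGGTTGT vs GTTGTAC ✗.
Perfect overlaps at k = 2, 5; the largest is 5.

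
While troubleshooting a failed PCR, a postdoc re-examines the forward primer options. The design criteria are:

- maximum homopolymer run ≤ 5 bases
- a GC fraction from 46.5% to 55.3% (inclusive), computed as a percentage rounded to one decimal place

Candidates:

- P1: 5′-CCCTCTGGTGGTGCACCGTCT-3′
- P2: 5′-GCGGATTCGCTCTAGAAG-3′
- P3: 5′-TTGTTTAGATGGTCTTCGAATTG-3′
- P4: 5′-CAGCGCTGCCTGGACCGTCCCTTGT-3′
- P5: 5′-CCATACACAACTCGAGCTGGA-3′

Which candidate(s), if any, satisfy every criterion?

P5 only.

P1 (21 nt, A=1 T=6 G=6 C=8): longest run = 3 ✓; GC 14/21 = 66.7%, outside 46.5–55.3% ✗ — fails.
P2 (18 nt, A=4 T=4 G=6 C=4): longest run = 2 ✓; GC 10/18 = 55.6%, outside 46.5–55.3% ✗ — fails.
P3 (23 nt, A=4 T=11 G=6 C=2): longest run = 3 ✓; GC 8/23 = 34.8%, outside 46.5–55.3% ✗ — fails.
P4 (25 nt, A=2 T=6 G=7 C=10): longest run = 3 ✓; GC 17/25 = 68.0%, outside 46.5–55.3% ✗ — fails.
P5 (21 nt, A=7 T=3 G=4 C=7): longest run = 2 ✓; GC 11/21 = 52.4% ✓ — passes.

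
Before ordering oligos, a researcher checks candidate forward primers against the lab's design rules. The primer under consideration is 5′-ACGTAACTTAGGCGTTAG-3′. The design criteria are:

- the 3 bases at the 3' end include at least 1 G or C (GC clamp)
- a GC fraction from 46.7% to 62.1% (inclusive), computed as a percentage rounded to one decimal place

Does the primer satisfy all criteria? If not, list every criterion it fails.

Fails: GC content.

Base counts: A=5, T=5, G=5, C=3 (length 18).
GC clamp: 3' end TAG has 1 G/C ✓
GC content: GC 8/18 = 44.4%, outside 46.7–62.1% ✗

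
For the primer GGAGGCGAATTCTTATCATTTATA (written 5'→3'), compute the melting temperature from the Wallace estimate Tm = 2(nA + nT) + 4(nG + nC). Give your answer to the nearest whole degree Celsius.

Base counts: A=7, T=9, G=5, C=3 (length 24).
Tm = 2·(7+9) + 4·(5+3) = 2·16 + 4·8 = 32 + 32 = 64°C.

64°C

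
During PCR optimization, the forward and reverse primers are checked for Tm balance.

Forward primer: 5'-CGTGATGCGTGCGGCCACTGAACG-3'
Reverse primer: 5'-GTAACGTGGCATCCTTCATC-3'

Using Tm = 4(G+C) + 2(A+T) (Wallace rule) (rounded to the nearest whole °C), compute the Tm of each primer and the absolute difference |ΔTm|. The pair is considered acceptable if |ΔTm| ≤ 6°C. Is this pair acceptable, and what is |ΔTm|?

Forward: A=4 T=4 G=9 C=7 → Tm = 2·8 + 4·16 = 80°C.
Reverse: A=4 T=6 G=4 C=6 → Tm = 2·10 + 4·10 = 60°C.
|ΔTm| = |80 − 60| = 20°C, > 6°C.

|ΔTm| = 20°C; the pair is not acceptable.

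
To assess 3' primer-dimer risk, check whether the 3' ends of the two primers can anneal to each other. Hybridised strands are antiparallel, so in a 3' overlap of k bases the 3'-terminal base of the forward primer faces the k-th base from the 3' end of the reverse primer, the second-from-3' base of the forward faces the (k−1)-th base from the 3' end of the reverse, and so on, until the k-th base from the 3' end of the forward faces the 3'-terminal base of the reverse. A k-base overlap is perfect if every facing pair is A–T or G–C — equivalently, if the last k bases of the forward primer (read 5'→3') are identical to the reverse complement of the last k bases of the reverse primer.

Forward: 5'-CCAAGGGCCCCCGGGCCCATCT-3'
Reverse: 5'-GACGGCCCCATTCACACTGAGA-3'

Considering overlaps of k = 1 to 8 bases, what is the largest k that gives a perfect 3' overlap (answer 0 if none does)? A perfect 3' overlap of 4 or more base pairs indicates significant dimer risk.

Longest perfect overlap: 3 complementary base pairs; below the dimer-risk threshold (threshold 4).

Last 8 bases (5'→3') — forward …GCCCATCT, reverse …CACTGAGA.
Reverse complement of the reverse primer's last 8 bases: TCTCAGTG; its first k bases are the reverse complement of the reverse primer's last k bases, so a perfect k-base overlap needs the forward primer's last k bases to equal them.
Comparing (forward last k vs required): k=1: T vs T ✓; k=2: CT vs TC ✗; k=3: TCT vs TCT ✓; k=4: ATCT vs TCTC ✗; k=5: CATCT vs TCTCA ✗; k=6: CCATCT vs TCTCAG ✗; k=7: CCCATCT vs TCTCAGT ✗; k=8: GCCCATCT vs TCTCAGTG ✗.
Perfect overlaps at k = 1, 3; the largest is 3.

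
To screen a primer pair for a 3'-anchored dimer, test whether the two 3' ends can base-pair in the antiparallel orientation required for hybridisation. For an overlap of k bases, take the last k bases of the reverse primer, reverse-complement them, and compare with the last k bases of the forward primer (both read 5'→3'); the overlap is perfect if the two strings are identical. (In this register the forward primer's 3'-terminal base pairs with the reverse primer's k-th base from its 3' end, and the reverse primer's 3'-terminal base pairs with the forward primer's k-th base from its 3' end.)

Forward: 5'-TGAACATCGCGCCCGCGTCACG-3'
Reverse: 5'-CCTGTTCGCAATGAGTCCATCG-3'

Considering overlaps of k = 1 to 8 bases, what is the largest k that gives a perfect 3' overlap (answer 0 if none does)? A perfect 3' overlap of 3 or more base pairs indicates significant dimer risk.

Last 8 bases (5'→3') — forward …GCGTCACG, reverse …GTCCATCG.
Reverse complement of the reverse primer's last 8 bases: CGATGGAC; its first k bases are the reverse complement of the reverse primer's last k bases, so a perfect k-base overlap needs the forward primer's last k bases to equal them.
Comparing (forward last k vs required): k=1: G vs C ✗; k=2: CG vs CG ✓; k=3: ACG vs CGA ✗; k=4: CACG vs CGAT ✗; k=5: TCACG vs CGATG ✗; k=6: GTCACG vs CGATGG ✗; k=7: CGTCACG vs CGATGGA ✗; k=8: GCGTCACG vs CGATGGAC ✗.
Only k = 2 is perfect, so the longest perfect 3' overlap is 2.

Longest perfect overlap: 2 complementary base pairs; below the dimer-risk threshold (threshold 3).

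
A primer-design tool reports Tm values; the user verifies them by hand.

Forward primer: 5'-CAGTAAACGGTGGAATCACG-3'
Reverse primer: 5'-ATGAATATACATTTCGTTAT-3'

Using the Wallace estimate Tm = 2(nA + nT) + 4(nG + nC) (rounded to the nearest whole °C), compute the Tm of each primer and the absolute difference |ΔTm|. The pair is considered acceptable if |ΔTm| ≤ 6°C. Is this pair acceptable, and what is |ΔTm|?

Forward: A=7 T=3 G=6 C=4 → Tm = 2·10 + 4·10 = 60°C.
Reverse: A=7 T=9 G=2 C=2 → Tm = 2·16 + 4·4 = 48°C.
|ΔTm| = |60 − 48| = 12°C, > 6°C.

|ΔTm| = 12°C; the pair is not acceptable.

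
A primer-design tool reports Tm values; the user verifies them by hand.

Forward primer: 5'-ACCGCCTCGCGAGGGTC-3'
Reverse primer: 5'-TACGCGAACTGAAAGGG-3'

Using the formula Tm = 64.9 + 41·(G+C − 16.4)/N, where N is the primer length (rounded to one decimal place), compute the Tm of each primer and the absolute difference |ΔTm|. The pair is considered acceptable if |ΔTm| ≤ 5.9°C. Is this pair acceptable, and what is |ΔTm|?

Forward: G+C = 13, N = 17 → Tm = 64.9 + 41·(13 − 16.4)/17 = 56.7°C.
Reverse: G+C = 9, N = 17 → Tm = 64.9 + 41·(9 − 16.4)/17 = 47.1°C.
|ΔTm| = |56.7 − 47.1| = 9.6°C, > 5.9°C.

|ΔTm| = 9.6°C; the pair is not acceptable.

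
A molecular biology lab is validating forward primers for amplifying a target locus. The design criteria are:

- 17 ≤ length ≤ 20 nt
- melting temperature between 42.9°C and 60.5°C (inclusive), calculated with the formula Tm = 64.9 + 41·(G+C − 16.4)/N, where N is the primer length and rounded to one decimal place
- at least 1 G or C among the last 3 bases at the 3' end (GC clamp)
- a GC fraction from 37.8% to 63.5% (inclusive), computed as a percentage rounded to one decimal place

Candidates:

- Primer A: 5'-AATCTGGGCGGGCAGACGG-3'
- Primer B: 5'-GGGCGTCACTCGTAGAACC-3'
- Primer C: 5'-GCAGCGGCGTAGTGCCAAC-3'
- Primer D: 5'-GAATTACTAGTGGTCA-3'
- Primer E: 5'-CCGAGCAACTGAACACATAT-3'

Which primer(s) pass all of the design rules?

Primer B only.

Primer A (19 nt, A=4 T=2 G=9 C=4): length 19 ✓; Tm = 64.9 + 41·(13 − 16.4)/19 = 57.6°C ✓; 3' end CGG has 3 G/C ✓; GC 13/19 = 68.4%, outside 37.8–63.5% ✗ — fails.
Primer B (19 nt, A=4 T=3 G=6 C=6): length 19 ✓; Tm = 64.9 + 41·(12 − 16.4)/19 = 55.4°C ✓; 3' end ACC has 2 G/C ✓; GC 12/19 = 63.2% ✓ — passes.
Primer C (19 nt, A=4 T=2 G=7 C=6): length 19 ✓; Tm = 64.9 + 41·(13 − 16.4)/19 = 57.6°C ✓; 3' end AAC has 1 G/C ✓; GC 13/19 = 68.4%, outside 37.8–63.5% ✗ — fails.
Primer D (16 nt, A=5 T=5 G=4 C=2): length 16, outside 17–20 ✗; Tm = 64.9 + 41·(6 − 16.4)/16 = 38.3°C, outside 42.9–60.5°C ✗; 3' end TCA has 1 G/C ✓; GC 6/16 = 37.5%, outside 37.8–63.5% ✗ — fails.
Primer E (20 nt, A=8 T=3 G=3 C=6): length 20 ✓; Tm = 64.9 + 41·(9 − 16.4)/20 = 49.7°C ✓; 3' end TAT has 0 G/C, need ≥1 ✗; GC 9/20 = 45.0% ✓ — fails.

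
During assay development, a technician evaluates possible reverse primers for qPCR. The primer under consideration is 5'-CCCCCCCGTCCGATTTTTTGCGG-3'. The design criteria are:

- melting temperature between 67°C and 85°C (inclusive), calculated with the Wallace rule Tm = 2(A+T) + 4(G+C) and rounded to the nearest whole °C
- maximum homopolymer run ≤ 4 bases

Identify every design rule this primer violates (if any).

Base counts: A=1, T=7, G=5, C=10 (length 23).
Tm: Tm = 2·8 + 4·15 = 76°C ✓
homopolymer run: longest run = 7, exceeds 4 ✗

Fails: homopolymer run.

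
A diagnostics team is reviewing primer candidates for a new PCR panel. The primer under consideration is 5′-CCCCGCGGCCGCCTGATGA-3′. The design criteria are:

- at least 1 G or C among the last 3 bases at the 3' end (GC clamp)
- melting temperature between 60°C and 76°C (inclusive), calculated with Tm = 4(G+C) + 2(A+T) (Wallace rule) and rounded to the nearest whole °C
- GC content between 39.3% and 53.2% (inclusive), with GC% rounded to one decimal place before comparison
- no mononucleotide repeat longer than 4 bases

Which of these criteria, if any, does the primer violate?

Fails: GC content.

Base counts: A=2, T=2, G=6, C=9 (length 19).
GC clamp: 3' end TGA has 1 G/C ✓
Tm: Tm = 2·4 + 4·15 = 68°C ✓
GC content: GC 15/19 = 78.9%, outside 39.3–53.2% ✗
homopolymer run: longest run = 4 ✓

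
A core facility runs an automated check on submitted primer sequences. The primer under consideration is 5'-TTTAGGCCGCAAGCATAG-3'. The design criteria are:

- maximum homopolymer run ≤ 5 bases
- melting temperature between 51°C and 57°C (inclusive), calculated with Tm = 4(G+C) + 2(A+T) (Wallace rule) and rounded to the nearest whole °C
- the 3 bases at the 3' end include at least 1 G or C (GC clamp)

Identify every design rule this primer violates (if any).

Base counts: A=5, T=4, G=5, C=4 (length 18).
homopolymer run: longest run = 3 ✓
Tm: Tm = 2·9 + 4·9 = 54°C ✓
GC clamp: 3' end TAG has 1 G/C ✓

Meets all criteria.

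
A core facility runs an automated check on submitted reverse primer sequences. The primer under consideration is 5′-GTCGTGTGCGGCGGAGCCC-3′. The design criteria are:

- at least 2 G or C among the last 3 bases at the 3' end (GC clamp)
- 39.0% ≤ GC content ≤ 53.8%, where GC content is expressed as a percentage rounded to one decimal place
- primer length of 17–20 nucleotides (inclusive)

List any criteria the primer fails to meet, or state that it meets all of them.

Fails: GC content.

Base counts: A=1, T=3, G=9, C=6 (length 19).
GC clamp: 3' end CCC has 3 G/C ✓
GC content: GC 15/19 = 78.9%, outside 39.0–53.8% ✗
length: length 19 ✓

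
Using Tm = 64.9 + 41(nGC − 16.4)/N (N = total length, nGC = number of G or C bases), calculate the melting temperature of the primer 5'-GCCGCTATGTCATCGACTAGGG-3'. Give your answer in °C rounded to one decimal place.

58.6°C

Base counts: A=4, T=5, G=7, C=6; G+C = 13, N = 22.
Tm = 64.9 + 41·(13 − 16.4)/22 = 64.9 + -139.40/22 = 58.6°C.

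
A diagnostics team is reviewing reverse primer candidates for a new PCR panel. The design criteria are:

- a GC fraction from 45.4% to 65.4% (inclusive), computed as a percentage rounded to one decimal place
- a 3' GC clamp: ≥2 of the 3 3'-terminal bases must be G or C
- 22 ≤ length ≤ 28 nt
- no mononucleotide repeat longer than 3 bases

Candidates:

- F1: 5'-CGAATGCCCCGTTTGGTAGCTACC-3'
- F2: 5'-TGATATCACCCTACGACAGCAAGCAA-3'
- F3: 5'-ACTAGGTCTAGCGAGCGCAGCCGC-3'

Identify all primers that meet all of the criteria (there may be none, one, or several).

F1 (24 nt, A=4 T=6 G=6 C=8): GC 14/24 = 58.3% ✓; 3' end ACC has 2 G/C ✓; length 24 ✓; longest run = 4, exceeds 3 ✗ — fails.
F2 (26 nt, A=10 T=4 G=4 C=8): GC 12/26 = 46.2% ✓; 3' end CAA has 1 G/C, need ≥2 ✗; length 26 ✓; longest run = 3 ✓ — fails.
F3 (24 nt, A=5 T=3 G=8 C=8): GC 16/24 = 66.7%, outside 45.4–65.4% ✗; 3' end CGC has 3 G/C ✓; length 24 ✓; longest run = 2 ✓ — fails.

None of the candidates satisfy all criteria.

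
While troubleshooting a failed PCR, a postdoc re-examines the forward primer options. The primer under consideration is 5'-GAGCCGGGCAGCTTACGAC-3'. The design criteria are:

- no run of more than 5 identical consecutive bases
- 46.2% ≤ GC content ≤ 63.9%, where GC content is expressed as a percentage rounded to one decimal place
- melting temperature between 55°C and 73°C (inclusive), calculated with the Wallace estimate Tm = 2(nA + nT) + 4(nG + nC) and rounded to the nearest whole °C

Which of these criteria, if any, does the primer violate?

Fails: GC content.

Base counts: A=4, T=2, G=7, C=6 (length 19).
homopolymer run: longest run = 3 ✓
GC content: GC 13/19 = 68.4%, outside 46.2–63.9% ✗
Tm: Tm = 2·6 + 4·13 = 64°C ✓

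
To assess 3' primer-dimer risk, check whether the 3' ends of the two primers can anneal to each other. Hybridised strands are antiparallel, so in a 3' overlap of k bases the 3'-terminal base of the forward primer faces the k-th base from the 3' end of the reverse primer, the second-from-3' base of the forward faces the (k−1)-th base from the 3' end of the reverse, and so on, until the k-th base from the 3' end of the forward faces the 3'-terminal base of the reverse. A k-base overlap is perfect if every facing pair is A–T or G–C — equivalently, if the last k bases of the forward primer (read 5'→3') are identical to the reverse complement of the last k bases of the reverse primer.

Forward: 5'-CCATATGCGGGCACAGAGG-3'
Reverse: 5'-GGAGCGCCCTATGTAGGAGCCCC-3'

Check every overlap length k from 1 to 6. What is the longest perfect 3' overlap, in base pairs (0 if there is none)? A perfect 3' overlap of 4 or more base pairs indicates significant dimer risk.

Longest perfect overlap: 2 complementary base pairs; below the dimer-risk threshold (threshold 4).

Last 6 bases (5'→3') — forward …CAGAGG, reverse …AGCCCC.
Reverse complement of the reverse primer's last 6 bases: GGGGCT; its first k bases are the reverse complement of the reverse primer's last k bases, so a perfect k-base overlap needs the forward primer's last k bases to equal them.
Comparing (forward last k vs required): k=1: G vs G ✓; k=2: GG vs GG ✓; k=3: AGG vs GGG ✗; k=4: GAGG vs GGGG ✗; k=5: AGAGG vs GGGGC ✗; k=6: CAGAGG vs GGGGCT ✗.
Perfect overlaps at k = 1, 2; the largest is 2.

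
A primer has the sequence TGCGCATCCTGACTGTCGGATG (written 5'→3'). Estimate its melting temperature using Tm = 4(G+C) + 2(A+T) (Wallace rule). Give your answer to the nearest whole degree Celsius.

Base counts: A=3, T=6, G=7, C=6 (length 22).
Tm = 2·(3+6) + 4·(7+6) = 2·9 + 4·13 = 18 + 52 = 70°C.

70°C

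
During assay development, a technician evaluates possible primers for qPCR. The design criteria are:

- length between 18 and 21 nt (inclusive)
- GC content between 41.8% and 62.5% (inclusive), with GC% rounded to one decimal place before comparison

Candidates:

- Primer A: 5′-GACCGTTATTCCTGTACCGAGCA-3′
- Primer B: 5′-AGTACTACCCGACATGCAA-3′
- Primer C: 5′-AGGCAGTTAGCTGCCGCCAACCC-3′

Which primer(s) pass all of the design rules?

Primer A (23 nt, A=5 T=6 G=5 C=7): length 23, outside 18–21 ✗; GC 12/23 = 52.2% ✓ — fails.
Primer B (19 nt, A=7 T=3 G=3 C=6): length 19 ✓; GC 9/19 = 47.4% ✓ — passes.
Primer C (23 nt, A=5 T=3 G=6 C=9): length 23, outside 18–21 ✗; GC 15/23 = 65.2%, outside 41.8–62.5% ✗ — fails.

Primer B only.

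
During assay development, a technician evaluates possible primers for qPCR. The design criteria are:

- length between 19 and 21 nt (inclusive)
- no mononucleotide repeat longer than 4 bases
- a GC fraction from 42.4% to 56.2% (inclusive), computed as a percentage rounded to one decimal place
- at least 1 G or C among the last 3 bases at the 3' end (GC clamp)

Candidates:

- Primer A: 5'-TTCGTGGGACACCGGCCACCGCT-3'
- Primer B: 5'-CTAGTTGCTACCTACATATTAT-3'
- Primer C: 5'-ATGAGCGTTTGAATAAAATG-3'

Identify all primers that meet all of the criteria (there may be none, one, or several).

Primer A (23 nt, A=3 T=4 G=7 C=9): length 23, outside 19–21 ✗; longest run = 3 ✓; GC 16/23 = 69.6%, outside 42.4–56.2% ✗; 3' end GCT has 2 G/C ✓ — fails.
Primer B (22 nt, A=6 T=9 G=2 C=5): length 22, outside 19–21 ✗; longest run = 2 ✓; GC 7/22 = 31.8%, outside 42.4–56.2% ✗; 3' end TAT has 0 G/C, need ≥1 ✗ — fails.
Primer C (20 nt, A=8 T=6 G=5 C=1): length 20 ✓; longest run = 4 ✓; GC 6/20 = 30.0%, outside 42.4–56.2% ✗; 3' end ATG has 1 G/C ✓ — fails.

None of the candidates satisfy all criteria.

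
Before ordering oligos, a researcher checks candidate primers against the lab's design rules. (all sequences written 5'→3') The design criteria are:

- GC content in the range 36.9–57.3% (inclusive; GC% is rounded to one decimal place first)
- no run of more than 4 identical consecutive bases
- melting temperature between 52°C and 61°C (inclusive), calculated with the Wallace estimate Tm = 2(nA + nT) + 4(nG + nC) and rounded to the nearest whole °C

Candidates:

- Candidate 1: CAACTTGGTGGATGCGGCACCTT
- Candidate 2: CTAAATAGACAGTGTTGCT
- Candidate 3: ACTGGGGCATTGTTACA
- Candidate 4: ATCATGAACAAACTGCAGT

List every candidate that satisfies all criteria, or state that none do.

Candidate 1 (23 nt, A=4 T=6 G=7 C=6): GC 13/23 = 56.5% ✓; longest run = 2 ✓; Tm = 2·10 + 4·13 = 72°C, outside 52–61°C ✗ — fails.
Candidate 2 (19 nt, A=6 T=6 G=4 C=3): GC 7/19 = 36.8%, outside 36.9–57.3% ✗; longest run = 3 ✓; Tm = 2·12 + 4·7 = 52°C ✓ — fails.
Candidate 3 (17 nt, A=4 T=5 G=5 C=3): GC 8/17 = 47.1% ✓; longest run = 4 ✓; Tm = 2·9 + 4·8 = 50°C, outside 52–61°C ✗ — fails.
Candidate 4 (19 nt, A=8 T=4 G=3 C=4): GC 7/19 = 36.8%, outside 36.9–57.3% ✗; longest run = 3 ✓; Tm = 2·12 + 4·7 = 52°C ✓ — fails.

None of the candidates satisfy all criteria.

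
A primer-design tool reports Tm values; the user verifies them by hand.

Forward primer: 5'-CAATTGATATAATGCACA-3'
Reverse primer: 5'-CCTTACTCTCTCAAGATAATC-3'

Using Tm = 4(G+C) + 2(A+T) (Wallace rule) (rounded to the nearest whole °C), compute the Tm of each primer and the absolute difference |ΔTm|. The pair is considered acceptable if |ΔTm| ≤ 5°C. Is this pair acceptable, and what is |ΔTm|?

|ΔTm| = 12°C; the pair is not acceptable.

Forward: A=8 T=5 G=2 C=3 → Tm = 2·13 + 4·5 = 46°C.
Reverse: A=6 T=7 G=1 C=7 → Tm = 2·13 + 4·8 = 58°C.
|ΔTm| = |46 − 58| = 12°C, > 5°C.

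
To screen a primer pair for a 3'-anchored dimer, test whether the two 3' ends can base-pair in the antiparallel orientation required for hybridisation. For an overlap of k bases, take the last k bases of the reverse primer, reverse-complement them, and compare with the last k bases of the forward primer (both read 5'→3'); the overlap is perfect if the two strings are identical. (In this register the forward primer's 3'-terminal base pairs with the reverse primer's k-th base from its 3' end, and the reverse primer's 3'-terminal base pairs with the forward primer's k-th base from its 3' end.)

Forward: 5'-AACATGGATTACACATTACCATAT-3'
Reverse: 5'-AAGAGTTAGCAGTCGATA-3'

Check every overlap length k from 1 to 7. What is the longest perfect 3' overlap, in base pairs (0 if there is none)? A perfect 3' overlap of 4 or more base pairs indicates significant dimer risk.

Last 7 bases (5'→3') — forward …ACCATAT, reverse …GTCGATA.
Reverse complement of the reverse primer's last 7 bases: TATCGAC; its first k bases are the reverse complement of the reverse primer's last k bases, so a perfect k-base overlap needs the forward primer's last k bases to equal them.
Comparing (forward last k vs required): k=1: T vs T ✓; k=2: AT vs TA ✗; k=3: TAT vs TAT ✓; k=4: ATAT vs TATC ✗; k=5: CATAT vs TATCG ✗; k=6: CCATAT vs TATCGA ✗; k=7: ACCATAT vs TATCGAC ✗.
Perfect overlaps at k = 1, 3; the largest is 3.

Longest perfect overlap: 3 complementary base pairs; below the dimer-risk threshold (threshold 4).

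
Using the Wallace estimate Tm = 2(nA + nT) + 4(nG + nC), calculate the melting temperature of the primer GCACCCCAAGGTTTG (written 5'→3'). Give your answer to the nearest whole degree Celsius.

Base counts: A=3, T=3, G=4, C=5 (length 15).
Tm = 2·(3+3) + 4·(4+5) = 2·6 + 4·9 = 12 + 36 = 48°C.

48°C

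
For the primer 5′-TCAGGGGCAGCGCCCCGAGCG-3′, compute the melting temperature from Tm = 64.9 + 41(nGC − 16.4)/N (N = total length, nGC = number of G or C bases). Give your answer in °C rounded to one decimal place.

66.1°C

Base counts: A=3, T=1, G=9, C=8; G+C = 17, N = 21.
Tm = 64.9 + 41·(17 − 16.4)/21 = 64.9 + 24.60/21 = 66.1°C.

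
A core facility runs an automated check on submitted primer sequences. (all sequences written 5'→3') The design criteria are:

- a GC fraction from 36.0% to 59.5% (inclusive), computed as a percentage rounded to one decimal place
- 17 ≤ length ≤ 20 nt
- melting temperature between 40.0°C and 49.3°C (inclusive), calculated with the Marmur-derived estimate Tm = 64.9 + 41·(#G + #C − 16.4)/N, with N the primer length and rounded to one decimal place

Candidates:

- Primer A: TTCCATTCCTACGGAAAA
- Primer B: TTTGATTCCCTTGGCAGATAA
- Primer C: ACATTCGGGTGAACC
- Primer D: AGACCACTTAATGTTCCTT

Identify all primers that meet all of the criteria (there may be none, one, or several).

Primer A and Primer D.

Primer A (18 nt, A=6 T=5 G=2 C=5): GC 7/18 = 38.9% ✓; length 18 ✓; Tm = 64.9 + 41·(7 − 16.4)/18 = 43.5°C ✓ — passes.
Primer B (21 nt, A=5 T=8 G=4 C=4): GC 8/21 = 38.1% ✓; length 21, outside 17–20 ✗; Tm = 64.9 + 41·(8 − 16.4)/21 = 48.5°C ✓ — fails.
Primer C (15 nt, A=4 T=3 G=4 C=4): GC 8/15 = 53.3% ✓; length 15, outside 17–20 ✗; Tm = 64.9 + 41·(8 − 16.4)/15 = 41.9°C ✓ — fails.
Primer D (19 nt, A=5 T=7 G=2 C=5): GC 7/19 = 36.8% ✓; length 19 ✓; Tm = 64.9 + 41·(7 − 16.4)/19 = 44.6°C ✓ — passes.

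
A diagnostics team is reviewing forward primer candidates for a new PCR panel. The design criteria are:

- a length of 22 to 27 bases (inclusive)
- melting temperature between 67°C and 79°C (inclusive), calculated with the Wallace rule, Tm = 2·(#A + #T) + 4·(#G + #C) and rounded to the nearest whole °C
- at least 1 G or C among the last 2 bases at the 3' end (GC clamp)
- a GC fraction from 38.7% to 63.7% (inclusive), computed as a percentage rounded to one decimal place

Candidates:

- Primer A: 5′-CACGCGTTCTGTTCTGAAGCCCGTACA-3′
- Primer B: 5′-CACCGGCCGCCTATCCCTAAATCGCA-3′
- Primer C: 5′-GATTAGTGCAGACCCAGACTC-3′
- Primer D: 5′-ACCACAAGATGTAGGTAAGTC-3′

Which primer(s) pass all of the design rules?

None of the candidates satisfy all criteria.

Primer A (27 nt, A=5 T=7 G=6 C=9): length 27 ✓; Tm = 2·12 + 4·15 = 84°C, outside 67–79°C ✗; 3' end CA has 1 G/C ✓; GC 15/27 = 55.6% ✓ — fails.
Primer B (26 nt, A=6 T=4 G=4 C=12): length 26 ✓; Tm = 2·10 + 4·16 = 84°C, outside 67–79°C ✗; 3' end CA has 1 G/C ✓; GC 16/26 = 61.5% ✓ — fails.
Primer C (21 nt, A=6 T=4 G=5 C=6): length 21, outside 22–27 ✗; Tm = 2·10 + 4·11 = 64°C, outside 67–79°C ✗; 3' end TC has 1 G/C ✓; GC 11/21 = 52.4% ✓ — fails.
Primer D (21 nt, A=8 T=4 G=5 C=4): length 21, outside 22–27 ✗; Tm = 2·12 + 4·9 = 60°C, outside 67–79°C ✗; 3' end TC has 1 G/C ✓; GC 9/21 = 42.9% ✓ — fails.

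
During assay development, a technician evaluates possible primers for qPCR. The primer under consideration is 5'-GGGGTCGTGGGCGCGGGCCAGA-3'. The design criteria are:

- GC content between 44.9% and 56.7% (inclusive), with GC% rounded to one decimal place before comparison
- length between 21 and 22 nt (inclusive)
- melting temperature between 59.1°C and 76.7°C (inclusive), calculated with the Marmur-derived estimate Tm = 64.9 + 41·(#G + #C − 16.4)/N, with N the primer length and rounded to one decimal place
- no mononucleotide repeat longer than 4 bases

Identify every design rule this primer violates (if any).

Base counts: A=2, T=2, G=13, C=5 (length 22).
GC content: GC 18/22 = 81.8%, outside 44.9–56.7% ✗
length: length 22 ✓
Tm: Tm = 64.9 + 41·(18 − 16.4)/22 = 67.9°C ✓
homopolymer run: longest run = 4 ✓

Fails: GC content.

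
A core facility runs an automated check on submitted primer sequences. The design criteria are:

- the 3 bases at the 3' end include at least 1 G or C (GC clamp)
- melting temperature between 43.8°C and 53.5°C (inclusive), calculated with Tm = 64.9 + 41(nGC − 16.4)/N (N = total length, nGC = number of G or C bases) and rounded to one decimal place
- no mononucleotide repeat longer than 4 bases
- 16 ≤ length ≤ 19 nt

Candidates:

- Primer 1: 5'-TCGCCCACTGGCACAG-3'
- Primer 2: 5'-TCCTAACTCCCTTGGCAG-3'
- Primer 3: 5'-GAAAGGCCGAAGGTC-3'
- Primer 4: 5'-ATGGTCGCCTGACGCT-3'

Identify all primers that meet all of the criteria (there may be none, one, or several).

Primer 1 (16 nt, A=3 T=2 G=4 C=7): 3' end CAG has 2 G/C ✓; Tm = 64.9 + 41·(11 − 16.4)/16 = 51.1°C ✓; longest run = 3 ✓; length 16 ✓ — passes.
Primer 2 (18 nt, A=3 T=5 G=3 C=7): 3' end CAG has 2 G/C ✓; Tm = 64.9 + 41·(10 − 16.4)/18 = 50.3°C ✓; longest run = 3 ✓; length 18 ✓ — passes.
Primer 3 (15 nt, A=5 T=1 G=6 C=3): 3' end GTC has 2 G/C ✓; Tm = 64.9 + 41·(9 − 16.4)/15 = 44.7°C ✓; longest run = 3 ✓; length 15, outside 16–19 ✗ — fails.
Primer 4 (16 nt, A=2 T=4 G=5 C=5): 3' end GCT has 2 G/C ✓; Tm = 64.9 + 41·(10 − 16.4)/16 = 48.5°C ✓; longest run = 2 ✓; length 16 ✓ — passes.

Primer 1, Primer 2 and Primer 4.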